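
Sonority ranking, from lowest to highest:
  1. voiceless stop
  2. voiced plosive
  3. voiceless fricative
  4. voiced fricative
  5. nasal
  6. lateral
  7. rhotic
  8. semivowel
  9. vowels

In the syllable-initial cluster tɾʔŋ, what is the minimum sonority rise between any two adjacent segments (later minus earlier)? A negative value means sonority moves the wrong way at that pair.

/t/ — voiceless stop, sonority 1.
/ɾ/ — rhotic, sonority 7.
/ʔ/ — voiceless stop, sonority 1.
/ŋ/ — nasal, sonority 5.
/t/→/ɾ/: change +6.
/ɾ/→/ʔ/: change -6.
/ʔ/→/ŋ/: change +4.
Minimum = -6.

-6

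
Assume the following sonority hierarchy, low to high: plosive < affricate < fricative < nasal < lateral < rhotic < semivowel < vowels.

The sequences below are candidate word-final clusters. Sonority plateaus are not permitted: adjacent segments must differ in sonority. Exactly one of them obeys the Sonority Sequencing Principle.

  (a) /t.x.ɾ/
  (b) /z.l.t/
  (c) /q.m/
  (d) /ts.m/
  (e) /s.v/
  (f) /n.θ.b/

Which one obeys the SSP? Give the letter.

f

(a) 1-3-6 → violates
(b) 3-5-1 → violates
(c) 1-4 → violates
(d) 2-4 → violates
(e) 3-3 → violates
(f) 4-3-1 → obeys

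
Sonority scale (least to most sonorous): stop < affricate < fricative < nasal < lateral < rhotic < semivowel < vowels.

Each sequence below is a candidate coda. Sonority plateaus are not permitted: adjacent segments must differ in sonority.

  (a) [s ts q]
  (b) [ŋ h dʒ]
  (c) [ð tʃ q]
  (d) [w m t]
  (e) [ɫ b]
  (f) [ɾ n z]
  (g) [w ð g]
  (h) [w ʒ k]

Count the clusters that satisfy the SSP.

8

(a) sonority 3-2-1: well-formed.
(b) sonority 4-3-2: well-formed.
(c) sonority 3-2-1: well-formed.
(d) sonority 7-4-1: well-formed.
(e) sonority 5-1: well-formed.
(f) sonority 6-4-3: well-formed.
(g) sonority 7-3-1: well-formed.
(h) sonority 7-3-1: well-formed.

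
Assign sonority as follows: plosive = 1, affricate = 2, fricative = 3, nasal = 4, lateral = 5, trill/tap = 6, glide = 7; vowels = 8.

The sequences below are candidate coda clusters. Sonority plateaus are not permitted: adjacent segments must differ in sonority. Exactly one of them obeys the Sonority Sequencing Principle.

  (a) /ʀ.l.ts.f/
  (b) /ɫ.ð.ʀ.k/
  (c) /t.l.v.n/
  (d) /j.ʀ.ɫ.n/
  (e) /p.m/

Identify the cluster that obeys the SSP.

(a) sonority 6-5-2-3: ill-formed.
(b) sonority 5-3-6-1: ill-formed.
(c) sonority 1-5-3-4: ill-formed.
(d) sonority 7-6-5-4: well-formed.
(e) sonority 1-4: ill-formed.

d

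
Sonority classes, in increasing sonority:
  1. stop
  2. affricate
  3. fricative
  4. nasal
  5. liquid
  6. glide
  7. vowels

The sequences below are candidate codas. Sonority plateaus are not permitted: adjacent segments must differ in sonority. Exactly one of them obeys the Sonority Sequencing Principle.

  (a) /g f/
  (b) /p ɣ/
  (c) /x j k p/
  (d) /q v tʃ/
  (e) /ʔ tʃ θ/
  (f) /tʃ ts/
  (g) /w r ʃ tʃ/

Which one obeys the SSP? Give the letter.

g

(a) /g f/: profile 1-3 — violates.
(b) /p ɣ/: profile 1-3 — violates.
(c) /x j k p/: profile 3-6-1-1 — violates.
(d) /q v tʃ/: profile 1-3-2 — violates.
(e) /ʔ tʃ θ/: profile 1-2-3 — violates.
(f) /tʃ ts/: profile 2-2 — violates.
(g) /w r ʃ tʃ/: profile 6-5-3-2 — obeys.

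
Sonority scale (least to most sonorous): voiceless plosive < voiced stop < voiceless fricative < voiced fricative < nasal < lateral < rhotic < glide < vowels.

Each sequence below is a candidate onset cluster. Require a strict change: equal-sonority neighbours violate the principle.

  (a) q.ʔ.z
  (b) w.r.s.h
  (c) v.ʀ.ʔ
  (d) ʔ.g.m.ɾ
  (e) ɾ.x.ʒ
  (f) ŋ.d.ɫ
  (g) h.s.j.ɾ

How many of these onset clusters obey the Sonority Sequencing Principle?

1

(a) q.ʔ.z: profile 1-1-4 — violates.
(b) w.r.s.h: profile 8-7-3-3 — violates.
(c) v.ʀ.ʔ: profile 4-7-1 — violates.
(d) ʔ.g.m.ɾ: profile 1-2-5-7 — obeys.
(e) ɾ.x.ʒ: profile 7-3-4 — violates.
(f) ŋ.d.ɫ: profile 5-2-6 — violates.
(g) h.s.j.ɾ: profile 3-3-8-7 — violates.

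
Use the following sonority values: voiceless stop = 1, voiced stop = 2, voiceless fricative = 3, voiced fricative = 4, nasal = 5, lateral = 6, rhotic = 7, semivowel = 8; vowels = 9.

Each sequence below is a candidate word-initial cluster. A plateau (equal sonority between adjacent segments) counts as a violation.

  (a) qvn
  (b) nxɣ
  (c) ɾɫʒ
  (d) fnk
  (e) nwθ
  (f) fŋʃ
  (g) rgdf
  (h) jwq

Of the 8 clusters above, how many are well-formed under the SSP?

1

(a) sonority 1-4-5: well-formed.
(b) sonority 5-3-4: ill-formed.
(c) sonority 7-6-4: ill-formed.
(d) sonority 3-5-1: ill-formed.
(e) sonority 5-8-3: ill-formed.
(f) sonority 3-5-3: ill-formed.
(g) sonority 7-2-2-3: ill-formed.
(h) sonority 8-8-1: ill-formed.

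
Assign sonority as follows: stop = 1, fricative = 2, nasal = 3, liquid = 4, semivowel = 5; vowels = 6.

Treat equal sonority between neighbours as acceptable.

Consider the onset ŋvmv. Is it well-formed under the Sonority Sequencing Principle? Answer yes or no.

no

/ŋ/ — nasal, sonority 3.
/v/ — fricative, sonority 2.
/m/ — nasal, sonority 3.
/v/ — fricative, sonority 2.
The profile is 3-2-3-2. Between /ŋ/ (3) and /v/ (2) sonority does not rise, so the cluster violates the SSP.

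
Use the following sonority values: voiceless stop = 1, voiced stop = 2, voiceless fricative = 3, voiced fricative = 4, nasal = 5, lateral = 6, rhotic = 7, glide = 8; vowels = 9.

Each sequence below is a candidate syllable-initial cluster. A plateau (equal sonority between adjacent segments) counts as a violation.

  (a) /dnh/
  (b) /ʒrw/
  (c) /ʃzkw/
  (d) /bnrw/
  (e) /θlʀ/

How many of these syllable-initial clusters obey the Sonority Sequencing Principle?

3

(a) /dnh/: profile 2-5-3 — violates.
(b) /ʒrw/: profile 4-7-8 — obeys.
(c) /ʃzkw/: profile 3-4-1-8 — violates.
(d) /bnrw/: profile 2-5-7-8 — obeys.
(e) /θlʀ/: profile 3-6-7 — obeys.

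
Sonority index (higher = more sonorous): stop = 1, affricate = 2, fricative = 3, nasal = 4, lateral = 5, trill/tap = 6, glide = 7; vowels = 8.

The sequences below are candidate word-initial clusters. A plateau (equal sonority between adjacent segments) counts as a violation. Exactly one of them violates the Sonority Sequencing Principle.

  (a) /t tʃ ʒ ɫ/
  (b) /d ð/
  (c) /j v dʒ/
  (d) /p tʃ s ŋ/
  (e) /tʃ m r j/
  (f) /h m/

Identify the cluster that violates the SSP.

(a) sonority 1-2-3-5: well-formed.
(b) sonority 1-3: well-formed.
(c) sonority 7-3-2: ill-formed.
(d) sonority 1-2-3-4: well-formed.
(e) sonority 2-4-6-7: well-formed.
(f) sonority 3-4: well-formed.

c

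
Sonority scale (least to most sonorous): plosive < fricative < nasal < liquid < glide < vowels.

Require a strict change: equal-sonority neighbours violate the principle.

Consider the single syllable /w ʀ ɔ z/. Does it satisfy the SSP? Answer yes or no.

Onset: /w/ is a glide (sonority 5), /ʀ/ is a liquid (sonority 4); then the nucleus /ɔ/ (sonority 6).
Onset profile 5-4-6 — does not strictly rise throughout.
Coda: /z/ is a fricative (sonority 2).
Coda profile 6-2 — falls from the nucleus.

no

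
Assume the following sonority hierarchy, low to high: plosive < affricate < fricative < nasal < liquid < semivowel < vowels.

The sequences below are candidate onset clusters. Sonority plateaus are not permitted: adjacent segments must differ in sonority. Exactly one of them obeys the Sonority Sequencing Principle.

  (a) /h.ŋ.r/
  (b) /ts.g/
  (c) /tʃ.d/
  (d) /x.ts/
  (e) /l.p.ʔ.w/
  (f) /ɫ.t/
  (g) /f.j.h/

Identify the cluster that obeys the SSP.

a

(a) sonority 3-4-5: well-formed.
(b) sonority 2-1: ill-formed.
(c) sonority 2-1: ill-formed.
(d) sonority 3-2: ill-formed.
(e) sonority 5-1-1-6: ill-formed.
(f) sonority 5-1: ill-formed.
(g) sonority 3-6-3: ill-formed.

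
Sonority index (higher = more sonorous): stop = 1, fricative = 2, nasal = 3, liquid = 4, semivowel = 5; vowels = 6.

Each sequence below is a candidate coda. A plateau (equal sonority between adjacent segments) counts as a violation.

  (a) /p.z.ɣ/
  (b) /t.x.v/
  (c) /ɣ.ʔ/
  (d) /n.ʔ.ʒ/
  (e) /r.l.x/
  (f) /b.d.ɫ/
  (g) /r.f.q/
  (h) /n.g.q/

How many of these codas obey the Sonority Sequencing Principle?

(a) /p.z.ɣ/: profile 1-2-2 — violates.
(b) /t.x.v/: profile 1-2-2 — violates.
(c) /ɣ.ʔ/: profile 2-1 — obeys.
(d) /n.ʔ.ʒ/: profile 3-1-2 — violates.
(e) /r.l.x/: profile 4-4-2 — violates.
(f) /b.d.ɫ/: profile 1-1-4 — violates.
(g) /r.f.q/: profile 4-2-1 — obeys.
(h) /n.g.q/: profile 3-1-1 — violates.

2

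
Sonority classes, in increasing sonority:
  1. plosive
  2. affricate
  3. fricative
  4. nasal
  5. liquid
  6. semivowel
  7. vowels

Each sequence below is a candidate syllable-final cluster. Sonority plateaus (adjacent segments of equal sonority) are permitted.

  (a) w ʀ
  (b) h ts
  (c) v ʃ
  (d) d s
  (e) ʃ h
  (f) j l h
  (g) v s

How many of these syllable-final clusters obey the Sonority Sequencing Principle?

6

(a) 6-5 → obeys
(b) 3-2 → obeys
(c) 3-3 → obeys
(d) 1-3 → violates
(e) 3-3 → obeys
(f) 6-5-3 → obeys
(g) 3-3 → obeys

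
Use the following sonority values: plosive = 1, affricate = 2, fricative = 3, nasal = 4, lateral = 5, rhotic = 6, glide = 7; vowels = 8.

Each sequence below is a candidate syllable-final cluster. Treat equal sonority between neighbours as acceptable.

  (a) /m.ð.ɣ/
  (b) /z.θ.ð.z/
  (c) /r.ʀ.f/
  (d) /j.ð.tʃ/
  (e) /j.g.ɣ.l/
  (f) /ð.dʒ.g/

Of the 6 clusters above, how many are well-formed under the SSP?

(a) sonority 4-3-3: well-formed.
(b) sonority 3-3-3-3: well-formed.
(c) sonority 6-6-3: well-formed.
(d) sonority 7-3-2: well-formed.
(e) sonority 7-1-3-5: ill-formed.
(f) sonority 3-2-1: well-formed.

5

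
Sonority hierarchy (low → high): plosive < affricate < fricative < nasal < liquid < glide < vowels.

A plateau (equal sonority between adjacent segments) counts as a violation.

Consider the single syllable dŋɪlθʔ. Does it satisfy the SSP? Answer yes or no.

Onset: /d/ is a plosive (sonority 1), /ŋ/ is a nasal (sonority 4); then the nucleus /ɪ/ (sonority 7).
Onset profile 1-4-7 — rises to the nucleus.
Coda: /l/ is a liquid (sonority 5), /θ/ is a fricative (sonority 3), /ʔ/ is a plosive (sonority 1).
Coda profile 7-5-3-1 — falls from the nucleus.

yes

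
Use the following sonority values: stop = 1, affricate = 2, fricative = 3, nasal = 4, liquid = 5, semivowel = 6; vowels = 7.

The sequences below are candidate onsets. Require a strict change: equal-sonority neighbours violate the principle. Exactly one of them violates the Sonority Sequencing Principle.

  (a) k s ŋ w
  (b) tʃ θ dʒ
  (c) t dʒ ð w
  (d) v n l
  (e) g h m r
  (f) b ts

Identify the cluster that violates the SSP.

b

(a) 1-3-4-6 → obeys
(b) 2-3-2 → violates
(c) 1-2-3-6 → obeys
(d) 3-4-5 → obeys
(e) 1-3-4-5 → obeys
(f) 1-2 → obeys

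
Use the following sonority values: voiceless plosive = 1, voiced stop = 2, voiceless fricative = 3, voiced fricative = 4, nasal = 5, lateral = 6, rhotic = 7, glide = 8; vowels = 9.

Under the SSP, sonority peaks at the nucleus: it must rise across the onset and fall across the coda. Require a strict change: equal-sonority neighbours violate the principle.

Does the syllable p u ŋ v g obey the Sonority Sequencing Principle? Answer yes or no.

Onset: /p/ is a voiceless plosive (sonority 1); then the nucleus /u/ (sonority 9).
Onset profile 1-9 — rises to the nucleus.
Coda: /ŋ/ is a nasal (sonority 5), /v/ is a voiced fricative (sonority 4), /g/ is a voiced stop (sonority 2).
Coda profile 9-5-4-2 — falls from the nucleus.

yes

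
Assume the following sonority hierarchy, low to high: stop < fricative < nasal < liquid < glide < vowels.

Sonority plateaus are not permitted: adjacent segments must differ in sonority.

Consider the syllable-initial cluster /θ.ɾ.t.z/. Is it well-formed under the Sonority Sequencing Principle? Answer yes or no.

/θ/: fricative = 2.
/ɾ/: liquid = 4.
/t/: stop = 1.
/z/: fricative = 2.
The profile is 2-4-1-2. Between /ɾ/ (4) and /t/ (1) sonority does not rise, so the cluster violates the SSP.

no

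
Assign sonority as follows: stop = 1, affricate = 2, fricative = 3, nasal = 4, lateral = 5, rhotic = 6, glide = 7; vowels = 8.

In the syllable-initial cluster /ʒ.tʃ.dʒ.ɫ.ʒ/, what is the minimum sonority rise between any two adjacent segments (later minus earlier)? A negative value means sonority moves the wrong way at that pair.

-2

/ʒ/ — fricative, sonority 3.
/tʃ/ — affricate, sonority 2.
/dʒ/ — affricate, sonority 2.
/ɫ/ — lateral, sonority 5.
/ʒ/ — fricative, sonority 3.
/ʒ/→/tʃ/: change -1.
/tʃ/→/dʒ/: change +0.
/dʒ/→/ɫ/: change +3.
/ɫ/→/ʒ/: change -2.
Minimum = -2.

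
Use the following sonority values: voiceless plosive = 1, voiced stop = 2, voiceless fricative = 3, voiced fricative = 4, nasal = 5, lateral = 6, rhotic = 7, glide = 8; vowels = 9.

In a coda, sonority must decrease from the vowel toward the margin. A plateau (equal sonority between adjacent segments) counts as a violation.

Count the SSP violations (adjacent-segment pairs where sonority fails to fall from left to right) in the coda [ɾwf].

/ɾ/ is a rhotic (sonority 7).
/w/ is a glide (sonority 8).
/f/ is a voiceless fricative (sonority 3).
/ɾ/→/w/: 7→8 (does not fall) — violation.
/w/→/f/: 8→3 (falls) — ok.

1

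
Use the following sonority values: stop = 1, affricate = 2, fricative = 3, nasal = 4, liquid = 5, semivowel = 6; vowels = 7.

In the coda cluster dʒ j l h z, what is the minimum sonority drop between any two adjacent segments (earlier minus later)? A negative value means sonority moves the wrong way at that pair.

/dʒ/ is an affricate (sonority 2).
/j/ is a semivowel (sonority 6).
/l/ is a liquid (sonority 5).
/h/ is a fricative (sonority 3).
/z/ is a fricative (sonority 3).
/dʒ/→/j/: change -4.
/j/→/l/: change +1.
/l/→/h/: change +2.
/h/→/z/: change +0.
Minimum = -4.

-4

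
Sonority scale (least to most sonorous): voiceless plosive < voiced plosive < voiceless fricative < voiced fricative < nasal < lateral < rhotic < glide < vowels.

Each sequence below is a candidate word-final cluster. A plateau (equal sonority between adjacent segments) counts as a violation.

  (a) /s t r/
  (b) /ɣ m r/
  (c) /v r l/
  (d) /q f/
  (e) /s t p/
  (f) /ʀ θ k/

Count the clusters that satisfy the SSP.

1

(a) sonority 3-1-7: ill-formed.
(b) sonority 4-5-7: ill-formed.
(c) sonority 4-7-6: ill-formed.
(d) sonority 1-3: ill-formed.
(e) sonority 3-1-1: ill-formed.
(f) sonority 7-3-1: well-formed.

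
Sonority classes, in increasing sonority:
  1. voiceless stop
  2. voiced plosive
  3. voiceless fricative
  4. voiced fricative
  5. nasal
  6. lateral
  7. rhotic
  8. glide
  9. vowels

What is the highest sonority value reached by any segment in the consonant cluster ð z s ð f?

/ð/ — voiced fricative, sonority 4.
/z/ — voiced fricative, sonority 4.
/s/ — voiceless fricative, sonority 3.
/ð/ — voiced fricative, sonority 4.
/f/ — voiceless fricative, sonority 3.
The maximum is 4.

4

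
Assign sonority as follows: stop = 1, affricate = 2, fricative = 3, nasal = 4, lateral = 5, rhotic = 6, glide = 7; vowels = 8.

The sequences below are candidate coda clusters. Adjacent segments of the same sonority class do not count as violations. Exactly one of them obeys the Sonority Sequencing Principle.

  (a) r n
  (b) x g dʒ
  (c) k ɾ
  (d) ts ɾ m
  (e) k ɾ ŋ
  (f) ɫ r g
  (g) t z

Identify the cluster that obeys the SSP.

(a) 6-4 → obeys
(b) 3-1-2 → violates
(c) 1-6 → violates
(d) 2-6-4 → violates
(e) 1-6-4 → violates
(f) 5-6-1 → violates
(g) 1-3 → violates

a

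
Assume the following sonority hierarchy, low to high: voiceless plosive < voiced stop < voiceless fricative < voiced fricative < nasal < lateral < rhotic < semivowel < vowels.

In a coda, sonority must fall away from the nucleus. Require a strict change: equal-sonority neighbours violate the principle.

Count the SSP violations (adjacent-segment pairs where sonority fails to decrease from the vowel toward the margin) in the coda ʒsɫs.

1

/ʒ/ is a voiced fricative (sonority 4).
/s/ is a voiceless fricative (sonority 3).
/ɫ/ is a lateral (sonority 6).
/s/ is a voiceless fricative (sonority 3).
/ʒ/→/s/: 4→3 (falls) — ok.
/s/→/ɫ/: 3→6 (does not fall) — violation.
/ɫ/→/s/: 6→3 (falls) — ok.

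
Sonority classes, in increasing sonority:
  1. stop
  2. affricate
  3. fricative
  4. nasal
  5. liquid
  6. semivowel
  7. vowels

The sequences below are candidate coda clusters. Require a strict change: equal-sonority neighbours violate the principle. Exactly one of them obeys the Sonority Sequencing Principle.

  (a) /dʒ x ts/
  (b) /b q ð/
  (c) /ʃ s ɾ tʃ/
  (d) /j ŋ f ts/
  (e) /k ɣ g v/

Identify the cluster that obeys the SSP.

(a) 2-3-2 → violates
(b) 1-1-3 → violates
(c) 3-3-5-2 → violates
(d) 6-4-3-2 → obeys
(e) 1-3-1-3 → violates

d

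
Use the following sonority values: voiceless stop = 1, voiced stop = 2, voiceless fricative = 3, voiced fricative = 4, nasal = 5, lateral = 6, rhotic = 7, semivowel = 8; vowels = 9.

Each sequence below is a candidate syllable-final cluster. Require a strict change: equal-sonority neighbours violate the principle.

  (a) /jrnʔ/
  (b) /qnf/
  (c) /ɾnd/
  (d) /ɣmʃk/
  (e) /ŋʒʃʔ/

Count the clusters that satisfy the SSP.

(a) sonority 8-7-5-1: well-formed.
(b) sonority 1-5-3: ill-formed.
(c) sonority 7-5-2: well-formed.
(d) sonority 4-5-3-1: ill-formed.
(e) sonority 5-4-3-1: well-formed.

3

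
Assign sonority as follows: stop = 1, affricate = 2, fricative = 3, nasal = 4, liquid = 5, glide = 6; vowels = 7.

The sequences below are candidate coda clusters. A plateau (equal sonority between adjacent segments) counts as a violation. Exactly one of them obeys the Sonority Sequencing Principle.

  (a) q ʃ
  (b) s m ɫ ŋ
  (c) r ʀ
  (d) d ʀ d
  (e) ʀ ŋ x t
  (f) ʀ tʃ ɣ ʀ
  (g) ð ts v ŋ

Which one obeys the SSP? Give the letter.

e

(a) q ʃ: profile 1-3 — violates.
(b) s m ɫ ŋ: profile 3-4-5-4 — violates.
(c) r ʀ: profile 5-5 — violates.
(d) d ʀ d: profile 1-5-1 — violates.
(e) ʀ ŋ x t: profile 5-4-3-1 — obeys.
(f) ʀ tʃ ɣ ʀ: profile 5-2-3-5 — violates.
(g) ð ts v ŋ: profile 3-2-3-4 — violates.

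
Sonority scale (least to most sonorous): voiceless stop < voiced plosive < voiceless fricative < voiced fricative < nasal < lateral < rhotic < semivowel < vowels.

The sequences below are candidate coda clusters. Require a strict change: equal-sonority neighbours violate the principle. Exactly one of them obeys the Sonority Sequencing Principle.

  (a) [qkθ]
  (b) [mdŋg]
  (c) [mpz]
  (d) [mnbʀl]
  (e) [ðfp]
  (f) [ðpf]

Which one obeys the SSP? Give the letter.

(a) [qkθ]: profile 1-1-3 — violates.
(b) [mdŋg]: profile 5-2-5-2 — violates.
(c) [mpz]: profile 5-1-4 — violates.
(d) [mnbʀl]: profile 5-5-2-7-6 — violates.
(e) [ðfp]: profile 4-3-1 — obeys.
(f) [ðpf]: profile 4-1-3 — violates.

e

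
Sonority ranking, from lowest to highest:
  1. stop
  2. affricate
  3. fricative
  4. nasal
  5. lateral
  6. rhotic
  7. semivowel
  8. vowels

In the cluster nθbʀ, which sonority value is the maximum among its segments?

6

/n/: nasal = 4.
/θ/: fricative = 3.
/b/: stop = 1.
/ʀ/: rhotic = 6.
The maximum is 6.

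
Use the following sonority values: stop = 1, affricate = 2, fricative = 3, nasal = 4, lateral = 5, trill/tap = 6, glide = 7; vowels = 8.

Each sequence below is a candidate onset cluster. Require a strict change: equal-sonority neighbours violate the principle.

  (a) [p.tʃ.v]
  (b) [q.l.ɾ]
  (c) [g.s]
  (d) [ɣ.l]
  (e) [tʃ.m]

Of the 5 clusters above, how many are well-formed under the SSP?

5

(a) 1-2-3 → obeys
(b) 1-5-6 → obeys
(c) 1-3 → obeys
(d) 3-5 → obeys
(e) 2-4 → obeys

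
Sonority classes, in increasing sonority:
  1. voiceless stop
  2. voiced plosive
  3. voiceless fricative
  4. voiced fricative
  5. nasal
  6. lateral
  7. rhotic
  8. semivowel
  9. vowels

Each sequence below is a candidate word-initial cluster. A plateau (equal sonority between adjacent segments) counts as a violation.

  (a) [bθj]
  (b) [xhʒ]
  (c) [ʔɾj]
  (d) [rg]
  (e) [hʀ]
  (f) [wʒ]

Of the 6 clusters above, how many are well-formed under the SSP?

3

(a) 2-3-8 → obeys
(b) 3-3-4 → violates
(c) 1-7-8 → obeys
(d) 7-2 → violates
(e) 3-7 → obeys
(f) 8-4 → violates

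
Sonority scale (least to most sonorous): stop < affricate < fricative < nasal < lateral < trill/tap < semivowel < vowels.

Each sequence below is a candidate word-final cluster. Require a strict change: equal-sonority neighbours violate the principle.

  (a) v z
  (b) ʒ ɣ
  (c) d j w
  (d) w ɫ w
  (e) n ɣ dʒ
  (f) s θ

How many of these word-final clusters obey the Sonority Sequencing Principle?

(a) v z: profile 3-3 — violates.
(b) ʒ ɣ: profile 3-3 — violates.
(c) d j w: profile 1-7-7 — violates.
(d) w ɫ w: profile 7-5-7 — violates.
(e) n ɣ dʒ: profile 4-3-2 — obeys.
(f) s θ: profile 3-3 — violates.

1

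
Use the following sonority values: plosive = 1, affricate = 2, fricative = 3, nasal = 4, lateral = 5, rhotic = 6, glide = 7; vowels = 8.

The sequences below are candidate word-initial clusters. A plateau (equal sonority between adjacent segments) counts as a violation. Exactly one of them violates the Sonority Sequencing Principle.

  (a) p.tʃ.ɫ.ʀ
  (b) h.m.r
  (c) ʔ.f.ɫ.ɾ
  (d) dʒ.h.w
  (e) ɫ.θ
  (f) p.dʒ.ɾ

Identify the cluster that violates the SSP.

(a) p.tʃ.ɫ.ʀ: profile 1-2-5-6 — obeys.
(b) h.m.r: profile 3-4-6 — obeys.
(c) ʔ.f.ɫ.ɾ: profile 1-3-5-6 — obeys.
(d) dʒ.h.w: profile 2-3-7 — obeys.
(e) ɫ.θ: profile 5-3 — violates.
(f) p.dʒ.ɾ: profile 1-2-6 — obeys.

e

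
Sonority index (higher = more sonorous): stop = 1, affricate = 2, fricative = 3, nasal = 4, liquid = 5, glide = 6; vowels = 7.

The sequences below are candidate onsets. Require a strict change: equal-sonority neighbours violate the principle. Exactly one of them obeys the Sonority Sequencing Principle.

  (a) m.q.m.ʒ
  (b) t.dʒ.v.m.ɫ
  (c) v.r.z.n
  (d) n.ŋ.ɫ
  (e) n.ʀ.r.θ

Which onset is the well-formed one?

b

(a) sonority 4-1-4-3: ill-formed.
(b) sonority 1-2-3-4-5: well-formed.
(c) sonority 3-5-3-4: ill-formed.
(d) sonority 4-4-5: ill-formed.
(e) sonority 4-5-5-3: ill-formed.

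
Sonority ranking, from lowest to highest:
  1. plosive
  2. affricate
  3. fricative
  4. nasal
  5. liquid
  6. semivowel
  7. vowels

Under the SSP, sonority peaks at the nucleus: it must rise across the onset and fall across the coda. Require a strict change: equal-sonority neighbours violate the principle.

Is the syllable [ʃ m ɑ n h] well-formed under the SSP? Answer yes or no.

yes

Onset: /ʃ/ is a fricative (sonority 3), /m/ is a nasal (sonority 4); then the nucleus /ɑ/ (sonority 7).
Onset profile 3-4-7 — rises to the nucleus.
Coda: /n/ is a nasal (sonority 4), /h/ is a fricative (sonority 3).
Coda profile 7-4-3 — falls from the nucleus.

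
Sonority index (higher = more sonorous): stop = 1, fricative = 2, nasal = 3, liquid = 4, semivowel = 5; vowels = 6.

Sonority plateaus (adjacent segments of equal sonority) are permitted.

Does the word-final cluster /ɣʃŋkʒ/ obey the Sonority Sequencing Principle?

no

/ɣ/ — fricative, sonority 2.
/ʃ/ — fricative, sonority 2.
/ŋ/ — nasal, sonority 3.
/k/ — stop, sonority 1.
/ʒ/ — fricative, sonority 2.
The profile is 2-2-3-1-2. Between /ʃ/ (2) and /ŋ/ (3) sonority does not fall, so the cluster violates the SSP.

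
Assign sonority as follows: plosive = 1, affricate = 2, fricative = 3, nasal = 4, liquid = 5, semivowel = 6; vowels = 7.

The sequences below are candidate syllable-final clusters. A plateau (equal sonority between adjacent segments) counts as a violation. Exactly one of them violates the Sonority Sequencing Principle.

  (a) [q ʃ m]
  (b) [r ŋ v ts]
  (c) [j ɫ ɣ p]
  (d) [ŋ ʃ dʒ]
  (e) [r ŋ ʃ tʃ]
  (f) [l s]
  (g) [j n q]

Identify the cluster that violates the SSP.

(a) sonority 1-3-4: ill-formed.
(b) sonority 5-4-3-2: well-formed.
(c) sonority 6-5-3-1: well-formed.
(d) sonority 4-3-2: well-formed.
(e) sonority 5-4-3-2: well-formed.
(f) sonority 5-3: well-formed.
(g) sonority 6-4-1: well-formed.

a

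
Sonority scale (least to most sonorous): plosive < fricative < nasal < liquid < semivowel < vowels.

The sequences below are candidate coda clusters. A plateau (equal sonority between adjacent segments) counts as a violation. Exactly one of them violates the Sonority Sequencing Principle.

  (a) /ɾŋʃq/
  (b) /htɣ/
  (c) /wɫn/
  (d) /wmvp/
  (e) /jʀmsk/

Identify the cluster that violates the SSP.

(a) sonority 4-3-2-1: well-formed.
(b) sonority 2-1-2: ill-formed.
(c) sonority 5-4-3: well-formed.
(d) sonority 5-3-2-1: well-formed.
(e) sonority 5-4-3-2-1: well-formed.

b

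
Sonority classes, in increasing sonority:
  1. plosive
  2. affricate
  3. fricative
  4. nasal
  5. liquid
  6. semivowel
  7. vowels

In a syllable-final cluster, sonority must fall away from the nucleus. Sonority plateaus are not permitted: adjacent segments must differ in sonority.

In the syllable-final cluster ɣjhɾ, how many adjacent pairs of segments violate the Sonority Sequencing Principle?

/ɣ/: fricative = 3.
/j/: semivowel = 6.
/h/: fricative = 3.
/ɾ/: liquid = 5.
/ɣ/→/j/: 3→6 (does not fall) — violation.
/j/→/h/: 6→3 (falls) — ok.
/h/→/ɾ/: 3→5 (does not fall) — violation.

2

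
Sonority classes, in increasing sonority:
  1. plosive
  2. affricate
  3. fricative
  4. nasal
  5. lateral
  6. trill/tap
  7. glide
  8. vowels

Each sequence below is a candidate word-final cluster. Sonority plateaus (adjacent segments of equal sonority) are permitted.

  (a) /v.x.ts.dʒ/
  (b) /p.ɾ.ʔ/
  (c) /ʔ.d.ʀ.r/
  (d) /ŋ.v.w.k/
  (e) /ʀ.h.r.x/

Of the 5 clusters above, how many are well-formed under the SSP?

1

(a) sonority 3-3-2-2: well-formed.
(b) sonority 1-6-1: ill-formed.
(c) sonority 1-1-6-6: ill-formed.
(d) sonority 4-3-7-1: ill-formed.
(e) sonority 6-3-6-3: ill-formed.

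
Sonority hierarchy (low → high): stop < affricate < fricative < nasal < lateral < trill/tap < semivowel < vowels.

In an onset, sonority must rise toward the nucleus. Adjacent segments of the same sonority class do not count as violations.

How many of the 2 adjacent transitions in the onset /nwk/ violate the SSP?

1

/n/ — nasal, sonority 4.
/w/ — semivowel, sonority 7.
/k/ — stop, sonority 1.
/n/→/w/: 4→7 (rises) — ok.
/w/→/k/: 7→1 (does not rise) — violation.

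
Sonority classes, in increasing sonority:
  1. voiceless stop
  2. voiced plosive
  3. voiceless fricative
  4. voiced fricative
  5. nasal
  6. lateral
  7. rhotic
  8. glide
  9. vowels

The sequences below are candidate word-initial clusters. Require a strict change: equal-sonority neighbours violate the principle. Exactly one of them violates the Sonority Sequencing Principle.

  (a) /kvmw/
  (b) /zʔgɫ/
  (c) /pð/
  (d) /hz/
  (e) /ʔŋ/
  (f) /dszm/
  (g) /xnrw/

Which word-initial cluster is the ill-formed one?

b

(a) sonority 1-4-5-8: well-formed.
(b) sonority 4-1-2-6: ill-formed.
(c) sonority 1-4: well-formed.
(d) sonority 3-4: well-formed.
(e) sonority 1-5: well-formed.
(f) sonority 2-3-4-5: well-formed.
(g) sonority 3-5-7-8: well-formed.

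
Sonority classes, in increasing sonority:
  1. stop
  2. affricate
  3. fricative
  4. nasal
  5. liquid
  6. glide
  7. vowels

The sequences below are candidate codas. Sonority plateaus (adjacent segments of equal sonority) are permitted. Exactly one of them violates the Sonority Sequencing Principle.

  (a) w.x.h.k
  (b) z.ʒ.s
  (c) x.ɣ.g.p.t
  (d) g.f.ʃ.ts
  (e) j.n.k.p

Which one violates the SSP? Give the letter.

(a) sonority 6-3-3-1: well-formed.
(b) sonority 3-3-3: well-formed.
(c) sonority 3-3-1-1-1: well-formed.
(d) sonority 1-3-3-2: ill-formed.
(e) sonority 6-4-1-1: well-formed.

d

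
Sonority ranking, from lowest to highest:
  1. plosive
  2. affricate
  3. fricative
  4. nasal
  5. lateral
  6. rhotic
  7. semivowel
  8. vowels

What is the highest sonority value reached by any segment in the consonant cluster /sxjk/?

/s/ is a fricative (sonority 3).
/x/ is a fricative (sonority 3).
/j/ is a semivowel (sonority 7).
/k/ is a plosive (sonority 1).
The maximum is 7.

7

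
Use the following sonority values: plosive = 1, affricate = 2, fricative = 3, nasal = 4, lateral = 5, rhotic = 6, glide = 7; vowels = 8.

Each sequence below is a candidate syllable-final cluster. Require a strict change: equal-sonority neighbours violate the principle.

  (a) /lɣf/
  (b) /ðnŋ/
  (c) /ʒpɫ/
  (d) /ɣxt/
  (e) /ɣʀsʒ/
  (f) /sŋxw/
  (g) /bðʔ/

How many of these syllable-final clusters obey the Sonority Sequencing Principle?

0

(a) sonority 5-3-3: ill-formed.
(b) sonority 3-4-4: ill-formed.
(c) sonority 3-1-5: ill-formed.
(d) sonority 3-3-1: ill-formed.
(e) sonority 3-6-3-3: ill-formed.
(f) sonority 3-4-3-7: ill-formed.
(g) sonority 1-3-1: ill-formed.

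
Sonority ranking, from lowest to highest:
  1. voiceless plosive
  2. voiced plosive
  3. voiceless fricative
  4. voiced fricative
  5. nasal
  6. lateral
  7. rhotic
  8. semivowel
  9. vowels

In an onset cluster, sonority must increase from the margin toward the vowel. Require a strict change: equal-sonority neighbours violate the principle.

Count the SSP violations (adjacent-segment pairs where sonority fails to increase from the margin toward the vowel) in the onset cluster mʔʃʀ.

/m/ is a nasal (sonority 5).
/ʔ/ is a voiceless plosive (sonority 1).
/ʃ/ is a voiceless fricative (sonority 3).
/ʀ/ is a rhotic (sonority 7).
/m/→/ʔ/: 5→1 (does not rise) — violation.
/ʔ/→/ʃ/: 1→3 (rises) — ok.
/ʃ/→/ʀ/: 3→7 (rises) — ok.

1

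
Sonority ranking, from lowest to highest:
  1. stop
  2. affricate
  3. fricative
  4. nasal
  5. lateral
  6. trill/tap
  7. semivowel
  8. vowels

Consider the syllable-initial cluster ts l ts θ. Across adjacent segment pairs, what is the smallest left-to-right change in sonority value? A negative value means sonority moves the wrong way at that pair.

-3

/ts/ is an affricate (sonority 2).
/l/ is a lateral (sonority 5).
/ts/ is an affricate (sonority 2).
/θ/ is a fricative (sonority 3).
/ts/→/l/: change +3.
/l/→/ts/: change -3.
/ts/→/θ/: change +1.
Minimum = -3.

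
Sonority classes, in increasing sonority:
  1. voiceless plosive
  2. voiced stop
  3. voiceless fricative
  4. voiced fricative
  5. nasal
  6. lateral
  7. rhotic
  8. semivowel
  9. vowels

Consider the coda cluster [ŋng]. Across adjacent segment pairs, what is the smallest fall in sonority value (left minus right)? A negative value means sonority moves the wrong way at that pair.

/ŋ/ is a nasal (sonority 5).
/n/ is a nasal (sonority 5).
/g/ is a voiced stop (sonority 2).
/ŋ/→/n/: change +0.
/n/→/g/: change +3.
Minimum = 0.

0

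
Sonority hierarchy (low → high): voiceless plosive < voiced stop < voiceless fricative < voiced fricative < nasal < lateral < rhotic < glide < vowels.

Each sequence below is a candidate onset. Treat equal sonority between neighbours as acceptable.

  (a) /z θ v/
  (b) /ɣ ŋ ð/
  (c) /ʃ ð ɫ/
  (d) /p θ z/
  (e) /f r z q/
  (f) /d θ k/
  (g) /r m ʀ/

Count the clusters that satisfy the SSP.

2

(a) 4-3-4 → violates
(b) 4-5-4 → violates
(c) 3-4-6 → obeys
(d) 1-3-4 → obeys
(e) 3-7-4-1 → violates
(f) 2-3-1 → violates
(g) 7-5-7 → violates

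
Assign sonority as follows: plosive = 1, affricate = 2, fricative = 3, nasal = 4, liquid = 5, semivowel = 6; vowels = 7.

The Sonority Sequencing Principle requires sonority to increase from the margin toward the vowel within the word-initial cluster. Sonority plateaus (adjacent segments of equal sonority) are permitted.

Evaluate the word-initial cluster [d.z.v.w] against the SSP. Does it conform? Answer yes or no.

/d/: plosive = 1.
/z/: fricative = 3.
/v/: fricative = 3.
/w/: semivowel = 6.
The profile 1-3-3-6 is non-decreasing (plateaus allowed), so the word-initial cluster satisfies the SSP.

yes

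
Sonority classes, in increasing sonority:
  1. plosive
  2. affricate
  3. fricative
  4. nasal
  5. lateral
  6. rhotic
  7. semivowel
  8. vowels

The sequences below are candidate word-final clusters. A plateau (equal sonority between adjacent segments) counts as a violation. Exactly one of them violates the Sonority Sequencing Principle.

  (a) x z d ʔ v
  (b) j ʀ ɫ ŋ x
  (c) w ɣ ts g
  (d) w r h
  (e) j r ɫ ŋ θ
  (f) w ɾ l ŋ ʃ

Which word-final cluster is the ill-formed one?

(a) sonority 3-3-1-1-3: ill-formed.
(b) sonority 7-6-5-4-3: well-formed.
(c) sonority 7-3-2-1: well-formed.
(d) sonority 7-6-3: well-formed.
(e) sonority 7-6-5-4-3: well-formed.
(f) sonority 7-6-5-4-3: well-formed.

a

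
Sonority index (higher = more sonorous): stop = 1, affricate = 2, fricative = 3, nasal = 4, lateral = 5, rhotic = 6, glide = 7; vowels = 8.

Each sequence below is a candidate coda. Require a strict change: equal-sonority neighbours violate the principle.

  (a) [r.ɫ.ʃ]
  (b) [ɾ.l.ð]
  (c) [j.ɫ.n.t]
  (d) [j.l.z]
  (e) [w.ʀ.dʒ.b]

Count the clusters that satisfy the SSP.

5

(a) [r.ɫ.ʃ]: profile 6-5-3 — obeys.
(b) [ɾ.l.ð]: profile 6-5-3 — obeys.
(c) [j.ɫ.n.t]: profile 7-5-4-1 — obeys.
(d) [j.l.z]: profile 7-5-3 — obeys.
(e) [w.ʀ.dʒ.b]: profile 7-6-2-1 — obeys.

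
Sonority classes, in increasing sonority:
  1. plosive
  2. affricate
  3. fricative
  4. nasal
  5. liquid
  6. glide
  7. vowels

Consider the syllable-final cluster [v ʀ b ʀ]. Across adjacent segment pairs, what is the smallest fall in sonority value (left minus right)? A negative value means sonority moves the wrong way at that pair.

/v/ — fricative, sonority 3.
/ʀ/ — liquid, sonority 5.
/b/ — plosive, sonority 1.
/ʀ/ — liquid, sonority 5.
/v/→/ʀ/: change -2.
/ʀ/→/b/: change +4.
/b/→/ʀ/: change -4.
Minimum = -4.

-4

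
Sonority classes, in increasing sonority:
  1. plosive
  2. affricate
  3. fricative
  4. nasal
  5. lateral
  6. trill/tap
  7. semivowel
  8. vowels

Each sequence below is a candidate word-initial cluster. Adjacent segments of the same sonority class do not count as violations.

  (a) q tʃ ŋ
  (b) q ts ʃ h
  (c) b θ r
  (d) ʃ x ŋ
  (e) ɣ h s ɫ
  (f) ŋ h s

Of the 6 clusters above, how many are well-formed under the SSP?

5

(a) sonority 1-2-4: well-formed.
(b) sonority 1-2-3-3: well-formed.
(c) sonority 1-3-6: well-formed.
(d) sonority 3-3-4: well-formed.
(e) sonority 3-3-3-5: well-formed.
(f) sonority 4-3-3: ill-formed.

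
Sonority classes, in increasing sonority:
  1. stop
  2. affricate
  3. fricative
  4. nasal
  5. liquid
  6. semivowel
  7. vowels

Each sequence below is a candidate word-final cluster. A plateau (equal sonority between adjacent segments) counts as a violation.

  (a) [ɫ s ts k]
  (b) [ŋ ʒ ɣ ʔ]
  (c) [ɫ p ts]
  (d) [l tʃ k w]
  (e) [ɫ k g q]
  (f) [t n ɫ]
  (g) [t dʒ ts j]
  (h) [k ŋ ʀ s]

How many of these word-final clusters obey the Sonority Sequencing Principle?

(a) [ɫ s ts k]: profile 5-3-2-1 — obeys.
(b) [ŋ ʒ ɣ ʔ]: profile 4-3-3-1 — violates.
(c) [ɫ p ts]: profile 5-1-2 — violates.
(d) [l tʃ k w]: profile 5-2-1-6 — violates.
(e) [ɫ k g q]: profile 5-1-1-1 — violates.
(f) [t n ɫ]: profile 1-4-5 — violates.
(g) [t dʒ ts j]: profile 1-2-2-6 — violates.
(h) [k ŋ ʀ s]: profile 1-4-5-3 — violates.

1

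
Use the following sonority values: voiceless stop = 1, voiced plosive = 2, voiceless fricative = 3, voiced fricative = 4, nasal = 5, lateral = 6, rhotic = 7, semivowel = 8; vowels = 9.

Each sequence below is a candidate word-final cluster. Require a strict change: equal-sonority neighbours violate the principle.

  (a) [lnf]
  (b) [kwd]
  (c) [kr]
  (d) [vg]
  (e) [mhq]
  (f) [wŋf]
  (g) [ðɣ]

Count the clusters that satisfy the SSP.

4

(a) sonority 6-5-3: well-formed.
(b) sonority 1-8-2: ill-formed.
(c) sonority 1-7: ill-formed.
(d) sonority 4-2: well-formed.
(e) sonority 5-3-1: well-formed.
(f) sonority 8-5-3: well-formed.
(g) sonority 4-4: ill-formed.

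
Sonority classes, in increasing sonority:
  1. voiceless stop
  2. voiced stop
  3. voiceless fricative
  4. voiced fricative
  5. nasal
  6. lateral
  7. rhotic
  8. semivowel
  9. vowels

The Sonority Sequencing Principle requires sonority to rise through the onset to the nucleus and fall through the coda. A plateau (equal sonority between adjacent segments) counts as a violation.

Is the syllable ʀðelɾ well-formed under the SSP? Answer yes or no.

Onset: /ʀ/ is a rhotic (sonority 7), /ð/ is a voiced fricative (sonority 4); then the nucleus /e/ (sonority 9).
Onset profile 7-4-9 — does not strictly rise throughout.
Coda: /l/ is a lateral (sonority 6), /ɾ/ is a rhotic (sonority 7).
Coda profile 9-6-7 — does not strictly fall throughout.

no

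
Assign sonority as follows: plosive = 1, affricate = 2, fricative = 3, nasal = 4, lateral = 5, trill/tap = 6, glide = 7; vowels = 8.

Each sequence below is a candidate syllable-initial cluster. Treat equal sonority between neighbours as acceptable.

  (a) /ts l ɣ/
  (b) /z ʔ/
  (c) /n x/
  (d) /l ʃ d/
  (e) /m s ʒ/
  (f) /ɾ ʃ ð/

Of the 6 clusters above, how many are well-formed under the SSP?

(a) /ts l ɣ/: profile 2-5-3 — violates.
(b) /z ʔ/: profile 3-1 — violates.
(c) /n x/: profile 4-3 — violates.
(d) /l ʃ d/: profile 5-3-1 — violates.
(e) /m s ʒ/: profile 4-3-3 — violates.
(f) /ɾ ʃ ð/: profile 6-3-3 — violates.

0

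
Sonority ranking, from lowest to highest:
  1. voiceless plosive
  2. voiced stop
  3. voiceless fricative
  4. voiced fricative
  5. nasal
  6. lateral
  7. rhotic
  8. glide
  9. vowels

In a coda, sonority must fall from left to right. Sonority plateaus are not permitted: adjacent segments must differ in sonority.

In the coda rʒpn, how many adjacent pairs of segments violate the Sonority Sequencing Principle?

1

/r/: rhotic = 7.
/ʒ/: voiced fricative = 4.
/p/: voiceless plosive = 1.
/n/: nasal = 5.
/r/→/ʒ/: 7→4 (falls) — ok.
/ʒ/→/p/: 4→1 (falls) — ok.
/p/→/n/: 1→5 (does not fall) — violation.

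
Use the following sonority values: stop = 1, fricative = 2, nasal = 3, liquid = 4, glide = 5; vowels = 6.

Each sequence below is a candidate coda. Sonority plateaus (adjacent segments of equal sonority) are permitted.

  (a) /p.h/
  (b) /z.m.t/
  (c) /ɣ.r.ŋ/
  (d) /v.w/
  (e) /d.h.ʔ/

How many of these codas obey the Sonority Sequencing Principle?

(a) /p.h/: profile 1-2 — violates.
(b) /z.m.t/: profile 2-3-1 — violates.
(c) /ɣ.r.ŋ/: profile 2-4-3 — violates.
(d) /v.w/: profile 2-5 — violates.
(e) /d.h.ʔ/: profile 1-2-1 — violates.

0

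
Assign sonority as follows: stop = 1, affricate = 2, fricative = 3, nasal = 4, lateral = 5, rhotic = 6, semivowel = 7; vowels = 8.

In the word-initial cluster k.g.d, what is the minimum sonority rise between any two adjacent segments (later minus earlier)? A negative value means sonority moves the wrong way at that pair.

0

/k/: stop = 1.
/g/: stop = 1.
/d/: stop = 1.
/k/→/g/: change +0.
/g/→/d/: change +0.
Minimum = 0.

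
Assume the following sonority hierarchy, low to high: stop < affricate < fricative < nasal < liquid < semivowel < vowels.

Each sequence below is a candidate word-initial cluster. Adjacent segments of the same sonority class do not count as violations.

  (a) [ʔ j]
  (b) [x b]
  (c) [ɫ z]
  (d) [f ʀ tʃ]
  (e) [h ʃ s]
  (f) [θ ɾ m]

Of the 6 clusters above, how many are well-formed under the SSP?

(a) 1-6 → obeys
(b) 3-1 → violates
(c) 5-3 → violates
(d) 3-5-2 → violates
(e) 3-3-3 → obeys
(f) 3-5-4 → violates

2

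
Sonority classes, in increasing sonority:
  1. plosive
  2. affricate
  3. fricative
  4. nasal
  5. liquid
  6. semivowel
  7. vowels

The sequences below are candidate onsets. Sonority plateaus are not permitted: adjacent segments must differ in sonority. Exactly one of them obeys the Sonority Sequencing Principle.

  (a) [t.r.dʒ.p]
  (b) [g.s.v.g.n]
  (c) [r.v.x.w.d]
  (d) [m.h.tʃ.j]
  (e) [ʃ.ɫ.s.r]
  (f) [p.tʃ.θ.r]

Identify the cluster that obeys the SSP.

(a) [t.r.dʒ.p]: profile 1-5-2-1 — violates.
(b) [g.s.v.g.n]: profile 1-3-3-1-4 — violates.
(c) [r.v.x.w.d]: profile 5-3-3-6-1 — violates.
(d) [m.h.tʃ.j]: profile 4-3-2-6 — violates.
(e) [ʃ.ɫ.s.r]: profile 3-5-3-5 — violates.
(f) [p.tʃ.θ.r]: profile 1-2-3-5 — obeys.

f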